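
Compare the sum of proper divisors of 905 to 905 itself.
deficient

Proper divisors of 905: sum = 1 + 5 + 181 = 187
Since 187 < 905, 905 is deficient.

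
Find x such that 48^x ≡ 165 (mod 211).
101

Baby-step giant-step with step n = ⌈√211⌉ = 15.
Baby steps 48^j mod 211 (j:value) for j=0..14: 0:1, 1:48, 2:194, 3:28, 4:78, 5:157, 6:151, 7:74, 8:176, 9:8, 10:173, 11:75, 12:13, 13:202, 14:201.
Giant-step multiplier: 48^(-15) ≡ 48^(210-15) = 48^195 ≡ 40 (mod 211).
Giant steps γ_i = 165·40^i mod 211: γ_0=165, γ_1=59, γ_2=39, γ_3=83, γ_4=155, γ_5=81, γ_6=75 (in table at j=11).
x = i·n + j = 6·15 + 11 = 101.
Check: 48^101 ≡ 165 (mod 211).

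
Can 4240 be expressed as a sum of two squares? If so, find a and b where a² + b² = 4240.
12² + 64² (a=12, b=64)

Factorization: 4240 = 2^4 × 5 × 53
By Fermat: n is sum of two squares iff every prime p ≡ 3 (mod 4) appears to even power.
All primes ≡ 3 (mod 4) appear to even power.
Search a = 0, 1, 2, … for 4240 - a² a perfect square: first hit at a = 12: 4240 - 144 = 4096 = 64².
4240 = 12² + 64² = 144 + 4096 ✓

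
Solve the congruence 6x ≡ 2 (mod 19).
x ≡ 13 (mod 19)

gcd(6, 19) = 1, which divides 2, so solutions exist.
Find 6^(-1) mod 19 by the extended Euclidean algorithm:
19 = 3 × 6 + 1  ⟹  1 = (1)·19 + (-3)·6
So (-3)·6 ≡ 1 (mod 19), i.e. 6^(-1) ≡ -3 ≡ 16 (mod 19).
x ≡ 16 × 2 = 32 ≡ 13 (mod 19).
Check: 6 × 13 = 78 ≡ 2 (mod 19).
Unique solution: x ≡ 13 (mod 19)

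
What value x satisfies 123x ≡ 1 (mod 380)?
207

gcd(123, 380) = 1, so the inverse exists.
Extended Euclidean algorithm on (380, 123):
380 = 3 × 123 + 11  ⟹  11 = (1)·380 + (-3)·123
123 = 11 × 11 + 2  ⟹  2 = (-11)·380 + (34)·123
11 = 5 × 2 + 1  ⟹  1 = (56)·380 + (-173)·123
So (-173)·123 ≡ 1 (mod 380), i.e. 123^(-1) ≡ -173 ≡ 207 (mod 380).
Check: 123 × 207 = 25461 ≡ 1 (mod 380)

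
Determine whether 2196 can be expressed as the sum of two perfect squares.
30² + 36² (a=30, b=36)

Factorization: 2196 = 2^2 × 3^2 × 61
By Fermat: n is sum of two squares iff every prime p ≡ 3 (mod 4) appears to even power.
All primes ≡ 3 (mod 4) appear to even power.
Search a = 0, 1, 2, … for 2196 - a² a perfect square: first hit at a = 30: 2196 - 900 = 1296 = 36².
2196 = 30² + 36² = 900 + 1296 ✓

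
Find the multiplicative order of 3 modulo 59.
29

59 is prime, so ord(3) divides φ(59) = 58.
Divisors of 58: 1, 2, 29, 58.
Repeated squaring: 3^1 ≡ 3, 3^2 ≡ 9, 3^4 ≡ 22, 3^8 ≡ 12, 3^16 ≡ 26, 3^32 ≡ 27 (mod 59).
Test 3^d mod 59 for each divisor d in increasing order:
3^1 ≡ 3
3^2 ≡ 9
3^29 = 3^16·3^8·3^4·3^1 ≡ 1  ← first divisor giving 1
The order is 29.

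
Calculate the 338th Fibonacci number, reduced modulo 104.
1

Matrix identity: Q^n = [[F_(n+1), F_n], [F_n, F_(n-1)]] with Q = [[1,1],[1,0]].
n = 338 = 101010010₂. Square-and-multiply, entries mod 104:
Q^1 = [[1,1],[1,0]]
Q^2 = (Q^1)² = [[2,1],[1,1]]
Q^5 = (Q^2)²·Q = [[8,5],[5,3]]
Q^10 = (Q^5)² = [[89,55],[55,34]]
Q^21 = (Q^10)²·Q = [[31,26],[26,5]]
Q^42 = (Q^21)² = [[77,0],[0,77]]
Q^84 = (Q^42)² = [[1,0],[0,1]]
Q^169 = (Q^84)²·Q = [[1,1],[1,0]]
Q^338 = (Q^169)² = [[2,1],[1,1]]
F_338 mod 104 = Q^338[0][1] = 1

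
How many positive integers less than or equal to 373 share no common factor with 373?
372

373 = 373
φ(n) = n × ∏(1 - 1/p) for each prime p dividing n
φ(373) = 373 × (1 - 1/373) = 372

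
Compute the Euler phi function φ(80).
32

80 = 2^4 × 5
φ(n) = n × ∏(1 - 1/p) for each prime p dividing n
φ(80) = 80 × (1 - 1/2) × (1 - 1/5) = 32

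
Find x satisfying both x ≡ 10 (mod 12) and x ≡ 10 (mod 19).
10

Using Chinese Remainder Theorem:
M = 12 × 19 = 228
M1 = 19, M2 = 12
y1 = 19^(-1) mod 12 = 7
y2 = 12^(-1) mod 19 = 8
x = (10×19×7 + 10×12×8) mod 228 = 10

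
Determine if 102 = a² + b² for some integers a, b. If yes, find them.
Not possible

Factorization: 102 = 2 × 3 × 17
By Fermat: n is sum of two squares iff every prime p ≡ 3 (mod 4) appears to even power.
Prime(s) ≡ 3 (mod 4) with odd exponent: [(3, 1)]
Therefore 102 cannot be expressed as a² + b².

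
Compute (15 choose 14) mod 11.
4

Using Lucas' theorem:
Write n=15 and k=14 in base 11:
n in base 11: [1, 4]
k in base 11: [1, 3]
C(15,14) mod 11 = ∏ C(n_i, k_i) mod 11
Digit binomials (mod 11): C(1,1) = 1; C(4,3) = 4
Product: 1 × 4 = 4 ≡ 4 (mod 11)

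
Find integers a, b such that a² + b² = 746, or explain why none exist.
11² + 25² (a=11, b=25)

Factorization: 746 = 2 × 373
By Fermat: n is sum of two squares iff every prime p ≡ 3 (mod 4) appears to even power.
All primes ≡ 3 (mod 4) appear to even power.
Search a = 0, 1, 2, … for 746 - a² a perfect square: first hit at a = 11: 746 - 121 = 625 = 25².
746 = 11² + 25² = 121 + 625 ✓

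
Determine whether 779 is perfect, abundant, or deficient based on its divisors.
deficient

Proper divisors of 779: sum = 1 + 19 + 41 = 61
Since 61 < 779, 779 is deficient.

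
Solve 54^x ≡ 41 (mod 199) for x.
185

Baby-step giant-step with step n = ⌈√199⌉ = 15.
Baby steps 54^j mod 199 (j:value) for j=0..14: 0:1, 1:54, 2:130, 3:55, 4:184, 5:185, 6:40, 7:170, 8:26, 9:11, 10:196, 11:37, 12:8, 13:34, 14:45.
Giant-step multiplier: 54^(-15) ≡ 54^(198-15) = 54^183 ≡ 109 (mod 199).
Giant steps γ_i = 41·109^i mod 199: γ_0=41, γ_1=91, γ_2=168, γ_3=4, γ_4=38, γ_5=162, γ_6=146, γ_7=193, γ_8=142, γ_9=155, γ_10=179, γ_11=9, γ_12=185 (in table at j=5).
x = i·n + j = 12·15 + 5 = 185.
Check: 54^185 ≡ 41 (mod 199).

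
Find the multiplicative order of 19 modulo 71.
35

71 is prime, so ord(19) divides φ(71) = 70.
Divisors of 70: 1, 2, 5, 7, 10, 14, 35, 70.
Repeated squaring: 19^1 ≡ 19, 19^2 ≡ 6, 19^4 ≡ 36, 19^8 ≡ 18, 19^16 ≡ 40, 19^32 ≡ 38, 19^64 ≡ 24 (mod 71).
Test 19^d mod 71 for each divisor d in increasing order:
19^1 ≡ 19
19^2 ≡ 6
19^5 = 19^4·19^1 ≡ 45
19^7 = 19^4·19^2·19^1 ≡ 57
19^10 = 19^8·19^2 ≡ 37
19^14 = 19^8·19^4·19^2 ≡ 54
19^35 = 19^32·19^2·19^1 ≡ 1  ← first divisor giving 1
The order is 35.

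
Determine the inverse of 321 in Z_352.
193

gcd(321, 352) = 1, so the inverse exists.
Extended Euclidean algorithm on (352, 321):
352 = 1 × 321 + 31  ⟹  31 = (1)·352 + (-1)·321
321 = 10 × 31 + 11  ⟹  11 = (-10)·352 + (11)·321
31 = 2 × 11 + 9  ⟹  9 = (21)·352 + (-23)·321
11 = 1 × 9 + 2  ⟹  2 = (-31)·352 + (34)·321
9 = 4 × 2 + 1  ⟹  1 = (145)·352 + (-159)·321
So (-159)·321 ≡ 1 (mod 352), i.e. 321^(-1) ≡ -159 ≡ 193 (mod 352).
Check: 321 × 193 = 61953 ≡ 1 (mod 352)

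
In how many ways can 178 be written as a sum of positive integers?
571701605655

p(n) counts ways to write n as a sum of positive integers (order ignored).
Euler's pentagonal recurrence: p(k) = p(k-1) + p(k-2) - p(k-5) - p(k-7) + p(k-12) + p(k-15) - ... (offsets j(3j∓1)/2, signs ++--, p(0)=1, p(<0)=0).
DP table for k = 0..177: p(0)=1, p(1)=1, p(2)=2, p(3)=3, p(4)=5, p(5)=7, p(6)=11, p(7)=15, p(8)=22, p(9)=30, p(10)=42, p(11)=56, p(12)=77, p(13)=101, p(14)=135, p(15)=176, p(16)=231, p(17)=297, p(18)=385, p(19)=490, p(20)=627, p(21)=792, p(22)=1002, p(23)=1255, p(24)=1575, p(25)=1958, p(26)=2436, p(27)=3010, p(28)=3718, p(29)=4565, p(30)=5604, p(31)=6842, p(32)=8349, p(33)=10143, p(34)=12310, p(35)=14883, p(36)=17977, p(37)=21637, p(38)=26015, p(39)=31185, p(40)=37338, p(41)=44583, p(42)=53174, p(43)=63261, p(44)=75175, p(45)=89134, p(46)=105558, p(47)=124754, p(48)=147273, p(49)=173525, p(50)=204226, p(51)=239943, p(52)=281589, p(53)=329931, p(54)=386155, p(55)=451276, p(56)=526823, p(57)=614154, p(58)=715220, p(59)=831820, p(60)=966467, p(61)=1121505, p(62)=1300156, p(63)=1505499, p(64)=1741630, p(65)=2012558, p(66)=2323520, p(67)=2679689, p(68)=3087735, p(69)=3554345, p(70)=4087968, p(71)=4697205, p(72)=5392783, p(73)=6185689, p(74)=7089500, p(75)=8118264, p(76)=9289091, p(77)=10619863, p(78)=12132164, p(79)=13848650, p(80)=15796476, p(81)=18004327, p(82)=20506255, p(83)=23338469, p(84)=26543660, p(85)=30167357, p(86)=34262962, p(87)=38887673, p(88)=44108109, p(89)=49995925, p(90)=56634173, p(91)=64112359, p(92)=72533807, p(93)=82010177, p(94)=92669720, p(95)=104651419, p(96)=118114304, p(97)=133230930, p(98)=150198136, p(99)=169229875, p(100)=190569292, p(101)=214481126, p(102)=241265379, p(103)=271248950, p(104)=304801365, p(105)=342325709, p(106)=384276336, p(107)=431149389, p(108)=483502844, p(109)=541946240, p(110)=607163746, p(111)=679903203, p(112)=761002156, p(113)=851376628, p(114)=952050665, p(115)=1064144451, p(116)=1188908248, p(117)=1327710076, p(118)=1482074143, p(119)=1653668665, p(120)=1844349560, p(121)=2056148051, p(122)=2291320912, p(123)=2552338241, p(124)=2841940500, p(125)=3163127352, p(126)=3519222692, p(127)=3913864295, p(128)=4351078600, p(129)=4835271870, p(130)=5371315400, p(131)=5964539504, p(132)=6620830889, p(133)=7346629512, p(134)=8149040695, p(135)=9035836076, p(136)=10015581680, p(137)=11097645016, p(138)=12292341831, p(139)=13610949895, p(140)=15065878135, p(141)=16670689208, p(142)=18440293320, p(143)=20390982757, p(144)=22540654445, p(145)=24908858009, p(146)=27517052599, p(147)=30388671978, p(148)=33549419497, p(149)=37027355200, p(150)=40853235313, p(151)=45060624582, p(152)=49686288421, p(153)=54770336324, p(154)=60356673280, p(155)=66493182097, p(156)=73232243759, p(157)=80630964769, p(158)=88751778802, p(159)=97662728555, p(160)=107438159466, p(161)=118159068427, p(162)=129913904637, p(163)=142798995930, p(164)=156919475295, p(165)=172389800255, p(166)=189334822579, p(167)=207890420102, p(168)=228204732751, p(169)=250438925115, p(170)=274768617130, p(171)=301384802048, p(172)=330495499613, p(173)=362326859895, p(174)=397125074750, p(175)=435157697830, p(176)=476715857290, p(177)=522115831195.
Final step: p(178) = p(177) + p(176) - p(173) - p(171) + p(166) + p(163) - p(156) - p(152) + p(143) + p(138) - p(127) - p(121) + p(108) + p(101) - p(86) - p(78) + p(61) + p(52) - p(33) - p(23) + p(2)
= 522115831195 + 476715857290 - 362326859895 - 301384802048 + 189334822579 + 142798995930 - 73232243759 - 49686288421 + 20390982757 + 12292341831 - 3913864295 - 2056148051 + 483502844 + 214481126 - 34262962 - 12132164 + 1121505 + 281589 - 10143 - 1255 + 2
= 571701605655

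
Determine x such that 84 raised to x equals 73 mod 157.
79

Baby-step giant-step with step n = ⌈√157⌉ = 13.
Baby steps 84^j mod 157 (j:value) for j=0..12: 0:1, 1:84, 2:148, 3:29, 4:81, 5:53, 6:56, 7:151, 8:124, 9:54, 10:140, 11:142, 12:153.
Giant-step multiplier: 84^(-13) ≡ 84^(156-13) = 84^143 ≡ 107 (mod 157).
Giant steps γ_i = 73·107^i mod 157: γ_0=73, γ_1=118, γ_2=66, γ_3=154, γ_4=150, γ_5=36, γ_6=84 (in table at j=1).
x = i·n + j = 6·13 + 1 = 79.
Check: 84^79 ≡ 73 (mod 157).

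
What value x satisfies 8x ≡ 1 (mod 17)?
15

gcd(8, 17) = 1, so the inverse exists.
Extended Euclidean algorithm on (17, 8):
17 = 2 × 8 + 1  ⟹  1 = (1)·17 + (-2)·8
So (-2)·8 ≡ 1 (mod 17), i.e. 8^(-1) ≡ -2 ≡ 15 (mod 17).
Check: 8 × 15 = 120 ≡ 1 (mod 17)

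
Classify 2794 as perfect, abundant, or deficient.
deficient

Proper divisors of 2794: sum = 1 + 2 + 11 + 22 + 127 + 254 + 1397 = 1814
Since 1814 < 2794, 2794 is deficient.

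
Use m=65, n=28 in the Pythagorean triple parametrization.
(3441, 3640, 5009)

Euclid's formula: a = m² - n², b = 2mn, c = m² + n²
m = 65, n = 28
a = 65² - 28² = 4225 - 784 = 3441
b = 2 × 65 × 28 = 3640
c = 65² + 28² = 4225 + 784 = 5009
Verification: 3441² + 3640² = 11840481 + 13249600 = 25090081 = 5009² ✓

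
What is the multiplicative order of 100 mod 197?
49

197 is prime, so ord(100) divides φ(197) = 196.
Divisors of 196: 1, 2, 4, 7, 14, 28, 49, 98, 196.
Repeated squaring: 100^1 ≡ 100, 100^2 ≡ 150, 100^4 ≡ 42, 100^8 ≡ 188, 100^16 ≡ 81, 100^32 ≡ 60, 100^64 ≡ 54, 100^128 ≡ 158 (mod 197).
Test 100^d mod 197 for each divisor d in increasing order:
100^1 ≡ 100
100^2 ≡ 150
100^4 ≡ 42
100^7 = 100^4·100^2·100^1 ≡ 191
100^14 = 100^8·100^4·100^2 ≡ 36
100^28 = 100^16·100^8·100^4 ≡ 114
100^49 = 100^32·100^16·100^1 ≡ 1  ← first divisor giving 1
The order is 49.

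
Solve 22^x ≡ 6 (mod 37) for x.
9

Baby-step giant-step with step n = ⌈√37⌉ = 7.
Baby steps 22^j mod 37 (j:value) for j=0..6: 0:1, 1:22, 2:3, 3:29, 4:9, 5:13, 6:27.
Giant-step multiplier: 22^(-7) ≡ 22^(36-7) = 22^29 ≡ 19 (mod 37).
Giant steps γ_i = 6·19^i mod 37: γ_0=6, γ_1=3 (in table at j=2).
x = i·n + j = 1·7 + 2 = 9.
Check: 22^9 ≡ 6 (mod 37).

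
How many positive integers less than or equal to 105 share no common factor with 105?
48

105 = 3 × 5 × 7
φ(n) = n × ∏(1 - 1/p) for each prime p dividing n
φ(105) = 105 × (1 - 1/3) × (1 - 1/5) × (1 - 1/7) = 48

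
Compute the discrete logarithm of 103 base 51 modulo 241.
33

Baby-step giant-step with step n = ⌈√241⌉ = 16.
Baby steps 51^j mod 241 (j:value) for j=0..15: 0:1, 1:51, 2:191, 3:101, 4:90, 5:11, 6:79, 7:173, 8:147, 9:26, 10:121, 11:146, 12:216, 13:171, 14:45, 15:126.
Giant-step multiplier: 51^(-16) ≡ 51^(240-16) = 51^224 ≡ 119 (mod 241).
Giant steps γ_i = 103·119^i mod 241: γ_0=103, γ_1=207, γ_2=51 (in table at j=1).
x = i·n + j = 2·16 + 1 = 33.
Check: 51^33 ≡ 103 (mod 241).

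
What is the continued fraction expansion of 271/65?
[4; 5, 1, 10]

Euclidean algorithm steps:
271 = 4 × 65 + 11
65 = 5 × 11 + 10
11 = 1 × 10 + 1
10 = 10 × 1 + 0
Continued fraction: [4; 5, 1, 10]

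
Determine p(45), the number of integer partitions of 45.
89134

p(n) counts ways to write n as a sum of positive integers (order ignored).
Euler's pentagonal recurrence: p(k) = p(k-1) + p(k-2) - p(k-5) - p(k-7) + p(k-12) + p(k-15) - ... (offsets j(3j∓1)/2, signs ++--, p(0)=1, p(<0)=0).
DP table for k = 0..44: p(0)=1, p(1)=1, p(2)=2, p(3)=3, p(4)=5, p(5)=7, p(6)=11, p(7)=15, p(8)=22, p(9)=30, p(10)=42, p(11)=56, p(12)=77, p(13)=101, p(14)=135, p(15)=176, p(16)=231, p(17)=297, p(18)=385, p(19)=490, p(20)=627, p(21)=792, p(22)=1002, p(23)=1255, p(24)=1575, p(25)=1958, p(26)=2436, p(27)=3010, p(28)=3718, p(29)=4565, p(30)=5604, p(31)=6842, p(32)=8349, p(33)=10143, p(34)=12310, p(35)=14883, p(36)=17977, p(37)=21637, p(38)=26015, p(39)=31185, p(40)=37338, p(41)=44583, p(42)=53174, p(43)=63261, p(44)=75175.
Final step: p(45) = p(44) + p(43) - p(40) - p(38) + p(33) + p(30) - p(23) - p(19) + p(10) + p(5)
= 75175 + 63261 - 37338 - 26015 + 10143 + 5604 - 1255 - 490 + 42 + 7
= 89134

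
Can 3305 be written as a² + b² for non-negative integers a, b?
13² + 56² (a=13, b=56)

Factorization: 3305 = 5 × 661
By Fermat: n is sum of two squares iff every prime p ≡ 3 (mod 4) appears to even power.
All primes ≡ 3 (mod 4) appear to even power.
Search a = 0, 1, 2, … for 3305 - a² a perfect square: first hit at a = 13: 3305 - 169 = 3136 = 56².
3305 = 13² + 56² = 169 + 3136 ✓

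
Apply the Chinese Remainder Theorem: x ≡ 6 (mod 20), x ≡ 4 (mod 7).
46

Using Chinese Remainder Theorem:
M = 20 × 7 = 140
M1 = 7, M2 = 20
y1 = 7^(-1) mod 20 = 3
y2 = 20^(-1) mod 7 = 6
x = (6×7×3 + 4×20×6) mod 140 = 46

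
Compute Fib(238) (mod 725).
319

Matrix identity: Q^n = [[F_(n+1), F_n], [F_n, F_(n-1)]] with Q = [[1,1],[1,0]].
n = 238 = 11101110₂. Square-and-multiply, entries mod 725:
Q^1 = [[1,1],[1,0]]
Q^3 = (Q^1)²·Q = [[3,2],[2,1]]
Q^7 = (Q^3)²·Q = [[21,13],[13,8]]
Q^14 = (Q^7)² = [[610,377],[377,233]]
Q^29 = (Q^14)²·Q = [[465,204],[204,261]]
Q^59 = (Q^29)²·Q = [[670,466],[466,204]]
Q^119 = (Q^59)²·Q = [[340,506],[506,559]]
Q^238 = (Q^119)² = [[436,319],[319,117]]
F_238 mod 725 = Q^238[0][1] = 319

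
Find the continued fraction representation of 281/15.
[18; 1, 2, 1, 3]

Euclidean algorithm steps:
281 = 18 × 15 + 11
15 = 1 × 11 + 4
11 = 2 × 4 + 3
4 = 1 × 3 + 1
3 = 3 × 1 + 0
Continued fraction: [18; 1, 2, 1, 3]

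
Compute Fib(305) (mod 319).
60

Matrix identity: Q^n = [[F_(n+1), F_n], [F_n, F_(n-1)]] with Q = [[1,1],[1,0]].
n = 305 = 100110001₂. Square-and-multiply, entries mod 319:
Q^1 = [[1,1],[1,0]]
Q^2 = (Q^1)² = [[2,1],[1,1]]
Q^4 = (Q^2)² = [[5,3],[3,2]]
Q^9 = (Q^4)²·Q = [[55,34],[34,21]]
Q^19 = (Q^9)²·Q = [[66,34],[34,32]]
Q^38 = (Q^19)² = [[89,142],[142,266]]
Q^76 = (Q^38)² = [[13,8],[8,5]]
Q^152 = (Q^76)² = [[233,144],[144,89]]
Q^305 = (Q^152)²·Q = [[173,60],[60,113]]
F_305 mod 319 = Q^305[0][1] = 60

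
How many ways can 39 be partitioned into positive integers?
31185

p(n) counts ways to write n as a sum of positive integers (order ignored).
Euler's pentagonal recurrence: p(k) = p(k-1) + p(k-2) - p(k-5) - p(k-7) + p(k-12) + p(k-15) - ... (offsets j(3j∓1)/2, signs ++--, p(0)=1, p(<0)=0).
DP table for k = 0..38: p(0)=1, p(1)=1, p(2)=2, p(3)=3, p(4)=5, p(5)=7, p(6)=11, p(7)=15, p(8)=22, p(9)=30, p(10)=42, p(11)=56, p(12)=77, p(13)=101, p(14)=135, p(15)=176, p(16)=231, p(17)=297, p(18)=385, p(19)=490, p(20)=627, p(21)=792, p(22)=1002, p(23)=1255, p(24)=1575, p(25)=1958, p(26)=2436, p(27)=3010, p(28)=3718, p(29)=4565, p(30)=5604, p(31)=6842, p(32)=8349, p(33)=10143, p(34)=12310, p(35)=14883, p(36)=17977, p(37)=21637, p(38)=26015.
Final step: p(39) = p(38) + p(37) - p(34) - p(32) + p(27) + p(24) - p(17) - p(13) + p(4)
= 26015 + 21637 - 12310 - 8349 + 3010 + 1575 - 297 - 101 + 5
= 31185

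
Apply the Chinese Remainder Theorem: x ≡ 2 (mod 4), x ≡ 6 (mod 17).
6

Using Chinese Remainder Theorem:
M = 4 × 17 = 68
M1 = 17, M2 = 4
y1 = 17^(-1) mod 4 = 1
y2 = 4^(-1) mod 17 = 13
x = (2×17×1 + 6×4×13) mod 68 = 6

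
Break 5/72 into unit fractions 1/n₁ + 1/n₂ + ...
1/15 + 1/360

Greedy algorithm:
5/72: ceiling(72/5) = 15, use 1/15
1/360: ceiling(360/1) = 360, use 1/360
Result: 5/72 = 1/15 + 1/360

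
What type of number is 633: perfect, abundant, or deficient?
deficient

Proper divisors of 633: sum = 1 + 3 + 211 = 215
Since 215 < 633, 633 is deficient.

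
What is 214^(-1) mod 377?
37

gcd(214, 377) = 1, so the inverse exists.
Extended Euclidean algorithm on (377, 214):
377 = 1 × 214 + 163  ⟹  163 = (1)·377 + (-1)·214
214 = 1 × 163 + 51  ⟹  51 = (-1)·377 + (2)·214
163 = 3 × 51 + 10  ⟹  10 = (4)·377 + (-7)·214
51 = 5 × 10 + 1  ⟹  1 = (-21)·377 + (37)·214
So (37)·214 ≡ 1 (mod 377), i.e. 214^(-1) ≡ 37 (mod 377).
Check: 214 × 37 = 7918 ≡ 1 (mod 377)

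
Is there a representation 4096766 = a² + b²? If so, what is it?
Not possible

Factorization: 4096766 = 2 × 127^3
By Fermat: n is sum of two squares iff every prime p ≡ 3 (mod 4) appears to even power.
Prime(s) ≡ 3 (mod 4) with odd exponent: [(127, 3)]
Therefore 4096766 cannot be expressed as a² + b².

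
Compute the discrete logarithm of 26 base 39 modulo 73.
11

Baby-step giant-step with step n = ⌈√73⌉ = 9.
Baby steps 39^j mod 73 (j:value) for j=0..8: 0:1, 1:39, 2:61, 3:43, 4:71, 5:68, 6:24, 7:60, 8:4.
Giant-step multiplier: 39^(-9) ≡ 39^(72-9) = 39^63 ≡ 22 (mod 73).
Giant steps γ_i = 26·22^i mod 73: γ_0=26, γ_1=61 (in table at j=2).
x = i·n + j = 1·9 + 2 = 11.
Check: 39^11 ≡ 26 (mod 73).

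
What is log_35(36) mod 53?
4

Baby-step giant-step with step n = ⌈√53⌉ = 8.
Baby steps 35^j mod 53 (j:value) for j=0..7: 0:1, 1:35, 2:6, 3:51, 4:36, 5:41, 6:4, 7:34.
h = 36 is already in the table at j=4, so x = 4.
Check: 35^4 ≡ 36 (mod 53).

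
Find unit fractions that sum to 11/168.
1/16 + 1/336

Greedy algorithm:
11/168: ceiling(168/11) = 16, use 1/16
1/336: ceiling(336/1) = 336, use 1/336
Result: 11/168 = 1/16 + 1/336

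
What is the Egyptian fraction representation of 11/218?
1/20 + 1/2180

Greedy algorithm:
11/218: ceiling(218/11) = 20, use 1/20
1/2180: ceiling(2180/1) = 2180, use 1/2180
Result: 11/218 = 1/20 + 1/2180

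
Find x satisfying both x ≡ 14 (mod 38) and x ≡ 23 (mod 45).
698

Using Chinese Remainder Theorem:
M = 38 × 45 = 1710
M1 = 45, M2 = 38
y1 = 45^(-1) mod 38 = 11
y2 = 38^(-1) mod 45 = 32
x = (14×45×11 + 23×38×32) mod 1710 = 698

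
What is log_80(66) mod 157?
83

Baby-step giant-step with step n = ⌈√157⌉ = 13.
Baby steps 80^j mod 157 (j:value) for j=0..12: 0:1, 1:80, 2:120, 3:23, 4:113, 5:91, 6:58, 7:87, 8:52, 9:78, 10:117, 11:97, 12:67.
Giant-step multiplier: 80^(-13) ≡ 80^(156-13) = 80^143 ≡ 50 (mod 157).
Giant steps γ_i = 66·50^i mod 157: γ_0=66, γ_1=3, γ_2=150, γ_3=121, γ_4=84, γ_5=118, γ_6=91 (in table at j=5).
x = i·n + j = 6·13 + 5 = 83.
Check: 80^83 ≡ 66 (mod 157).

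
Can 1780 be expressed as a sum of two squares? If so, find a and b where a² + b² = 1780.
4² + 42² (a=4, b=42)

Factorization: 1780 = 2^2 × 5 × 89
By Fermat: n is sum of two squares iff every prime p ≡ 3 (mod 4) appears to even power.
All primes ≡ 3 (mod 4) appear to even power.
Search a = 0, 1, 2, … for 1780 - a² a perfect square: first hit at a = 4: 1780 - 16 = 1764 = 42².
1780 = 4² + 42² = 16 + 1764 ✓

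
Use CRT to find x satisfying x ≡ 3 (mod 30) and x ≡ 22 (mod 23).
183

Using Chinese Remainder Theorem:
M = 30 × 23 = 690
M1 = 23, M2 = 30
y1 = 23^(-1) mod 30 = 17
y2 = 30^(-1) mod 23 = 10
x = (3×23×17 + 22×30×10) mod 690 = 183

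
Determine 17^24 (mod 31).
4

Repeated squaring. Binary of 24 = 11000.
17^1 ≡ 17 (mod 31); 17^2 ≡ 10 (mod 31); 17^4 ≡ 7 (mod 31); 17^8 ≡ 18 (mod 31); 17^16 ≡ 14 (mod 31)
17^24 = 17^8 × 17^16 ≡ 4 (mod 31)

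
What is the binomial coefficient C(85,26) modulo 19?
11

Using Lucas' theorem:
Write n=85 and k=26 in base 19:
n in base 19: [4, 9]
k in base 19: [1, 7]
C(85,26) mod 19 = ∏ C(n_i, k_i) mod 19
Digit binomials (mod 19): C(4,1) = 4; C(9,7) = 36 ≡ 17
Product: 4 × 17 = 68 ≡ 11 (mod 19)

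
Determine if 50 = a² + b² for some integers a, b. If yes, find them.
1² + 7² (a=1, b=7)

Factorization: 50 = 2 × 5^2
By Fermat: n is sum of two squares iff every prime p ≡ 3 (mod 4) appears to even power.
All primes ≡ 3 (mod 4) appear to even power.
Search a = 0, 1, 2, … for 50 - a² a perfect square: first hit at a = 1: 50 - 1 = 49 = 7².
50 = 1² + 7² = 1 + 49 ✓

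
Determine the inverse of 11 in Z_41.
15

gcd(11, 41) = 1, so the inverse exists.
Extended Euclidean algorithm on (41, 11):
41 = 3 × 11 + 8  ⟹  8 = (1)·41 + (-3)·11
11 = 1 × 8 + 3  ⟹  3 = (-1)·41 + (4)·11
8 = 2 × 3 + 2  ⟹  2 = (3)·41 + (-11)·11
3 = 1 × 2 + 1  ⟹  1 = (-4)·41 + (15)·11
So (15)·11 ≡ 1 (mod 41), i.e. 11^(-1) ≡ 15 (mod 41).
Check: 11 × 15 = 165 ≡ 1 (mod 41)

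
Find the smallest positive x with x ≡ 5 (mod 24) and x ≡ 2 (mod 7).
149

Using Chinese Remainder Theorem:
M = 24 × 7 = 168
M1 = 7, M2 = 24
y1 = 7^(-1) mod 24 = 7
y2 = 24^(-1) mod 7 = 5
x = (5×7×7 + 2×24×5) mod 168 = 149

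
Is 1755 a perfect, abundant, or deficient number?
deficient

Proper divisors of 1755: sum = 1 + 3 + 5 + 9 + 13 + 15 + 27 + 39 + 45 + 65 + 117 + 135 + 195 + 351 + 585 = 1605
Since 1605 < 1755, 1755 is deficient.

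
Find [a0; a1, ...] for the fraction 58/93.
[0; 1, 1, 1, 1, 1, 11]

Euclidean algorithm steps:
58 = 0 × 93 + 58
93 = 1 × 58 + 35
58 = 1 × 35 + 23
35 = 1 × 23 + 12
23 = 1 × 12 + 11
12 = 1 × 11 + 1
11 = 11 × 1 + 0
Continued fraction: [0; 1, 1, 1, 1, 1, 11]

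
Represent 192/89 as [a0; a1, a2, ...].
[2; 6, 2, 1, 4]

Euclidean algorithm steps:
192 = 2 × 89 + 14
89 = 6 × 14 + 5
14 = 2 × 5 + 4
5 = 1 × 4 + 1
4 = 4 × 1 + 0
Continued fraction: [2; 6, 2, 1, 4]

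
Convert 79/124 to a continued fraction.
[0; 1, 1, 1, 3, 11]

Euclidean algorithm steps:
79 = 0 × 124 + 79
124 = 1 × 79 + 45
79 = 1 × 45 + 34
45 = 1 × 34 + 11
34 = 3 × 11 + 1
11 = 11 × 1 + 0
Continued fraction: [0; 1, 1, 1, 3, 11]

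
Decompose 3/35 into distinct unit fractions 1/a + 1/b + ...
1/12 + 1/420

Greedy algorithm:
3/35: ceiling(35/3) = 12, use 1/12
1/420: ceiling(420/1) = 420, use 1/420
Result: 3/35 = 1/12 + 1/420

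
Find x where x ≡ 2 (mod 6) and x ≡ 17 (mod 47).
158

Using Chinese Remainder Theorem:
M = 6 × 47 = 282
M1 = 47, M2 = 6
y1 = 47^(-1) mod 6 = 5
y2 = 6^(-1) mod 47 = 8
x = (2×47×5 + 17×6×8) mod 282 = 158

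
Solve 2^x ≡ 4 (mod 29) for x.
2

Baby-step giant-step with step n = ⌈√29⌉ = 6.
Baby steps 2^j mod 29 (j:value) for j=0..5: 0:1, 1:2, 2:4, 3:8, 4:16, 5:3.
h = 4 is already in the table at j=2, so x = 2.
Check: 2^2 ≡ 4 (mod 29).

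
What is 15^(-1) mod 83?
72

gcd(15, 83) = 1, so the inverse exists.
Extended Euclidean algorithm on (83, 15):
83 = 5 × 15 + 8  ⟹  8 = (1)·83 + (-5)·15
15 = 1 × 8 + 7  ⟹  7 = (-1)·83 + (6)·15
8 = 1 × 7 + 1  ⟹  1 = (2)·83 + (-11)·15
So (-11)·15 ≡ 1 (mod 83), i.e. 15^(-1) ≡ -11 ≡ 72 (mod 83).
Check: 15 × 72 = 1080 ≡ 1 (mod 83)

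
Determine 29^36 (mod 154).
15

Repeated squaring. Binary of 36 = 100100.
29^1 ≡ 29 (mod 154); 29^2 ≡ 71 (mod 154); 29^4 ≡ 113 (mod 154); 29^8 ≡ 141 (mod 154); 29^16 ≡ 15 (mod 154); 29^32 ≡ 71 (mod 154)
29^36 = 29^4 × 29^32 ≡ 15 (mod 154)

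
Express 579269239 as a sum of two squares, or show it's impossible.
Not possible

Factorization: 579269239 = 101 × 179^3
By Fermat: n is sum of two squares iff every prime p ≡ 3 (mod 4) appears to even power.
Prime(s) ≡ 3 (mod 4) with odd exponent: [(179, 3)]
Therefore 579269239 cannot be expressed as a² + b².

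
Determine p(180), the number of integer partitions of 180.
684957390936

p(n) counts ways to write n as a sum of positive integers (order ignored).
Euler's pentagonal recurrence: p(k) = p(k-1) + p(k-2) - p(k-5) - p(k-7) + p(k-12) + p(k-15) - ... (offsets j(3j∓1)/2, signs ++--, p(0)=1, p(<0)=0).
DP table for k = 0..179: p(0)=1, p(1)=1, p(2)=2, p(3)=3, p(4)=5, p(5)=7, p(6)=11, p(7)=15, p(8)=22, p(9)=30, p(10)=42, p(11)=56, p(12)=77, p(13)=101, p(14)=135, p(15)=176, p(16)=231, p(17)=297, p(18)=385, p(19)=490, p(20)=627, p(21)=792, p(22)=1002, p(23)=1255, p(24)=1575, p(25)=1958, p(26)=2436, p(27)=3010, p(28)=3718, p(29)=4565, p(30)=5604, p(31)=6842, p(32)=8349, p(33)=10143, p(34)=12310, p(35)=14883, p(36)=17977, p(37)=21637, p(38)=26015, p(39)=31185, p(40)=37338, p(41)=44583, p(42)=53174, p(43)=63261, p(44)=75175, p(45)=89134, p(46)=105558, p(47)=124754, p(48)=147273, p(49)=173525, p(50)=204226, p(51)=239943, p(52)=281589, p(53)=329931, p(54)=386155, p(55)=451276, p(56)=526823, p(57)=614154, p(58)=715220, p(59)=831820, p(60)=966467, p(61)=1121505, p(62)=1300156, p(63)=1505499, p(64)=1741630, p(65)=2012558, p(66)=2323520, p(67)=2679689, p(68)=3087735, p(69)=3554345, p(70)=4087968, p(71)=4697205, p(72)=5392783, p(73)=6185689, p(74)=7089500, p(75)=8118264, p(76)=9289091, p(77)=10619863, p(78)=12132164, p(79)=13848650, p(80)=15796476, p(81)=18004327, p(82)=20506255, p(83)=23338469, p(84)=26543660, p(85)=30167357, p(86)=34262962, p(87)=38887673, p(88)=44108109, p(89)=49995925, p(90)=56634173, p(91)=64112359, p(92)=72533807, p(93)=82010177, p(94)=92669720, p(95)=104651419, p(96)=118114304, p(97)=133230930, p(98)=150198136, p(99)=169229875, p(100)=190569292, p(101)=214481126, p(102)=241265379, p(103)=271248950, p(104)=304801365, p(105)=342325709, p(106)=384276336, p(107)=431149389, p(108)=483502844, p(109)=541946240, p(110)=607163746, p(111)=679903203, p(112)=761002156, p(113)=851376628, p(114)=952050665, p(115)=1064144451, p(116)=1188908248, p(117)=1327710076, p(118)=1482074143, p(119)=1653668665, p(120)=1844349560, p(121)=2056148051, p(122)=2291320912, p(123)=2552338241, p(124)=2841940500, p(125)=3163127352, p(126)=3519222692, p(127)=3913864295, p(128)=4351078600, p(129)=4835271870, p(130)=5371315400, p(131)=5964539504, p(132)=6620830889, p(133)=7346629512, p(134)=8149040695, p(135)=9035836076, p(136)=10015581680, p(137)=11097645016, p(138)=12292341831, p(139)=13610949895, p(140)=15065878135, p(141)=16670689208, p(142)=18440293320, p(143)=20390982757, p(144)=22540654445, p(145)=24908858009, p(146)=27517052599, p(147)=30388671978, p(148)=33549419497, p(149)=37027355200, p(150)=40853235313, p(151)=45060624582, p(152)=49686288421, p(153)=54770336324, p(154)=60356673280, p(155)=66493182097, p(156)=73232243759, p(157)=80630964769, p(158)=88751778802, p(159)=97662728555, p(160)=107438159466, p(161)=118159068427, p(162)=129913904637, p(163)=142798995930, p(164)=156919475295, p(165)=172389800255, p(166)=189334822579, p(167)=207890420102, p(168)=228204732751, p(169)=250438925115, p(170)=274768617130, p(171)=301384802048, p(172)=330495499613, p(173)=362326859895, p(174)=397125074750, p(175)=435157697830, p(176)=476715857290, p(177)=522115831195, p(178)=571701605655, p(179)=625846753120.
Final step: p(180) = p(179) + p(178) - p(175) - p(173) + p(168) + p(165) - p(158) - p(154) + p(145) + p(140) - p(129) - p(123) + p(110) + p(103) - p(88) - p(80) + p(63) + p(54) - p(35) - p(25) + p(4)
= 625846753120 + 571701605655 - 435157697830 - 362326859895 + 228204732751 + 172389800255 - 88751778802 - 60356673280 + 24908858009 + 15065878135 - 4835271870 - 2552338241 + 607163746 + 271248950 - 44108109 - 15796476 + 1505499 + 386155 - 14883 - 1958 + 5
= 684957390936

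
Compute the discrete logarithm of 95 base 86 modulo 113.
98

Baby-step giant-step with step n = ⌈√113⌉ = 11.
Baby steps 86^j mod 113 (j:value) for j=0..10: 0:1, 1:86, 2:51, 3:92, 4:2, 5:59, 6:102, 7:71, 8:4, 9:5, 10:91.
Giant-step multiplier: 86^(-11) ≡ 86^(112-11) = 86^101 ≡ 39 (mod 113).
Giant steps γ_i = 95·39^i mod 113: γ_0=95, γ_1=89, γ_2=81, γ_3=108, γ_4=31, γ_5=79, γ_6=30, γ_7=40, γ_8=91 (in table at j=10).
x = i·n + j = 8·11 + 10 = 98.
Check: 86^98 ≡ 95 (mod 113).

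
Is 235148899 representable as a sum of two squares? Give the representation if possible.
Not possible

Factorization: 235148899 = 41 × 179^3
By Fermat: n is sum of two squares iff every prime p ≡ 3 (mod 4) appears to even power.
Prime(s) ≡ 3 (mod 4) with odd exponent: [(179, 3)]
Therefore 235148899 cannot be expressed as a² + b².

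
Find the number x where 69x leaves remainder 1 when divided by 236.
65

gcd(69, 236) = 1, so the inverse exists.
Extended Euclidean algorithm on (236, 69):
236 = 3 × 69 + 29  ⟹  29 = (1)·236 + (-3)·69
69 = 2 × 29 + 11  ⟹  11 = (-2)·236 + (7)·69
29 = 2 × 11 + 7  ⟹  7 = (5)·236 + (-17)·69
11 = 1 × 7 + 4  ⟹  4 = (-7)·236 + (24)·69
7 = 1 × 4 + 3  ⟹  3 = (12)·236 + (-41)·69
4 = 1 × 3 + 1  ⟹  1 = (-19)·236 + (65)·69
So (65)·69 ≡ 1 (mod 236), i.e. 69^(-1) ≡ 65 (mod 236).
Check: 69 × 65 = 4485 ≡ 1 (mod 236)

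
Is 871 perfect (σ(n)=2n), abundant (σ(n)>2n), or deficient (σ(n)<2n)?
deficient

Proper divisors of 871: sum = 1 + 13 + 67 = 81
Since 81 < 871, 871 is deficient.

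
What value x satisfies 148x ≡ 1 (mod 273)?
190

gcd(148, 273) = 1, so the inverse exists.
Extended Euclidean algorithm on (273, 148):
273 = 1 × 148 + 125  ⟹  125 = (1)·273 + (-1)·148
148 = 1 × 125 + 23  ⟹  23 = (-1)·273 + (2)·148
125 = 5 × 23 + 10  ⟹  10 = (6)·273 + (-11)·148
23 = 2 × 10 + 3  ⟹  3 = (-13)·273 + (24)·148
10 = 3 × 3 + 1  ⟹  1 = (45)·273 + (-83)·148
So (-83)·148 ≡ 1 (mod 273), i.e. 148^(-1) ≡ -83 ≡ 190 (mod 273).
Check: 148 × 190 = 28120 ≡ 1 (mod 273)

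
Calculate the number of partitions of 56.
526823

p(n) counts ways to write n as a sum of positive integers (order ignored).
Euler's pentagonal recurrence: p(k) = p(k-1) + p(k-2) - p(k-5) - p(k-7) + p(k-12) + p(k-15) - ... (offsets j(3j∓1)/2, signs ++--, p(0)=1, p(<0)=0).
DP table for k = 0..55: p(0)=1, p(1)=1, p(2)=2, p(3)=3, p(4)=5, p(5)=7, p(6)=11, p(7)=15, p(8)=22, p(9)=30, p(10)=42, p(11)=56, p(12)=77, p(13)=101, p(14)=135, p(15)=176, p(16)=231, p(17)=297, p(18)=385, p(19)=490, p(20)=627, p(21)=792, p(22)=1002, p(23)=1255, p(24)=1575, p(25)=1958, p(26)=2436, p(27)=3010, p(28)=3718, p(29)=4565, p(30)=5604, p(31)=6842, p(32)=8349, p(33)=10143, p(34)=12310, p(35)=14883, p(36)=17977, p(37)=21637, p(38)=26015, p(39)=31185, p(40)=37338, p(41)=44583, p(42)=53174, p(43)=63261, p(44)=75175, p(45)=89134, p(46)=105558, p(47)=124754, p(48)=147273, p(49)=173525, p(50)=204226, p(51)=239943, p(52)=281589, p(53)=329931, p(54)=386155, p(55)=451276.
Final step: p(56) = p(55) + p(54) - p(51) - p(49) + p(44) + p(41) - p(34) - p(30) + p(21) + p(16) - p(5)
= 451276 + 386155 - 239943 - 173525 + 75175 + 44583 - 12310 - 5604 + 792 + 231 - 7
= 526823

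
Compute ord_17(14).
16

17 is prime, so ord(14) divides φ(17) = 16.
Divisors of 16: 1, 2, 4, 8, 16.
Repeated squaring: 14^1 ≡ 14, 14^2 ≡ 9, 14^4 ≡ 13, 14^8 ≡ 16, 14^16 ≡ 1 (mod 17).
Test 14^d mod 17 for each divisor d in increasing order:
14^1 ≡ 14
14^2 ≡ 9
14^4 ≡ 13
14^8 ≡ 16
14^16 ≡ 1  ← first divisor giving 1
The order is 16.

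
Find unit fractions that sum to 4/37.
1/10 + 1/124 + 1/22940

Greedy algorithm:
4/37: ceiling(37/4) = 10, use 1/10
3/370: ceiling(370/3) = 124, use 1/124
1/22940: ceiling(22940/1) = 22940, use 1/22940
Result: 4/37 = 1/10 + 1/124 + 1/22940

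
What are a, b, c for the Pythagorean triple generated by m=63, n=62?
(125, 7812, 7813)

Euclid's formula: a = m² - n², b = 2mn, c = m² + n²
m = 63, n = 62
a = 63² - 62² = 3969 - 3844 = 125
b = 2 × 63 × 62 = 7812
c = 63² + 62² = 3969 + 3844 = 7813
Verification: 125² + 7812² = 15625 + 61027344 = 61042969 = 7813² ✓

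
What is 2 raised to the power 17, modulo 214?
104

Repeated squaring. Binary of 17 = 10001.
2^1 ≡ 2 (mod 214); 2^2 ≡ 4 (mod 214); 2^4 ≡ 16 (mod 214); 2^8 ≡ 42 (mod 214); 2^16 ≡ 52 (mod 214)
2^17 = 2^1 × 2^16 ≡ 104 (mod 214)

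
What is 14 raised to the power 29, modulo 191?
122

Repeated squaring. Binary of 29 = 11101.
14^1 ≡ 14 (mod 191); 14^2 ≡ 5 (mod 191); 14^4 ≡ 25 (mod 191); 14^8 ≡ 52 (mod 191); 14^16 ≡ 30 (mod 191)
14^29 = 14^1 × 14^4 × 14^8 × 14^16 ≡ 122 (mod 191)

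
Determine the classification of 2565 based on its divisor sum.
deficient

Proper divisors of 2565: sum = 1 + 3 + 5 + 9 + 15 + 19 + 27 + 45 + 57 + 95 + 135 + 171 + 285 + 513 + 855 = 2235
Since 2235 < 2565, 2565 is deficient.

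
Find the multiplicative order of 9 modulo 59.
29

59 is prime, so ord(9) divides φ(59) = 58.
Divisors of 58: 1, 2, 29, 58.
Repeated squaring: 9^1 ≡ 9, 9^2 ≡ 22, 9^4 ≡ 12, 9^8 ≡ 26, 9^16 ≡ 27, 9^32 ≡ 21 (mod 59).
Test 9^d mod 59 for each divisor d in increasing order:
9^1 ≡ 9
9^2 ≡ 22
9^29 = 9^16·9^8·9^4·9^1 ≡ 1  ← first divisor giving 1
The order is 29.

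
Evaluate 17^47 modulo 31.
21

Repeated squaring. Binary of 47 = 101111.
17^1 ≡ 17 (mod 31); 17^2 ≡ 10 (mod 31); 17^4 ≡ 7 (mod 31); 17^8 ≡ 18 (mod 31); 17^16 ≡ 14 (mod 31); 17^32 ≡ 10 (mod 31)
17^47 = 17^1 × 17^2 × 17^4 × 17^8 × 17^32 ≡ 21 (mod 31)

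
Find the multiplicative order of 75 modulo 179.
89

179 is prime, so ord(75) divides φ(179) = 178.
Divisors of 178: 1, 2, 89, 178.
Repeated squaring: 75^1 ≡ 75, 75^2 ≡ 76, 75^4 ≡ 48, 75^8 ≡ 156, 75^16 ≡ 171, 75^32 ≡ 64, 75^64 ≡ 158, 75^128 ≡ 83 (mod 179).
Test 75^d mod 179 for each divisor d in increasing order:
75^1 ≡ 75
75^2 ≡ 76
75^89 = 75^64·75^16·75^8·75^1 ≡ 1  ← first divisor giving 1
The order is 89.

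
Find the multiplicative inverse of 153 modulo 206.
171

gcd(153, 206) = 1, so the inverse exists.
Extended Euclidean algorithm on (206, 153):
206 = 1 × 153 + 53  ⟹  53 = (1)·206 + (-1)·153
153 = 2 × 53 + 47  ⟹  47 = (-2)·206 + (3)·153
53 = 1 × 47 + 6  ⟹  6 = (3)·206 + (-4)·153
47 = 7 × 6 + 5  ⟹  5 = (-23)·206 + (31)·153
6 = 1 × 5 + 1  ⟹  1 = (26)·206 + (-35)·153
So (-35)·153 ≡ 1 (mod 206), i.e. 153^(-1) ≡ -35 ≡ 171 (mod 206).
Check: 153 × 171 = 26163 ≡ 1 (mod 206)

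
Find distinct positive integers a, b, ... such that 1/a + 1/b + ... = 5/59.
1/12 + 1/708

Greedy algorithm:
5/59: ceiling(59/5) = 12, use 1/12
1/708: ceiling(708/1) = 708, use 1/708
Result: 5/59 = 1/12 + 1/708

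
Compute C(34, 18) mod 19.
0

Using Lucas' theorem:
Write n=34 and k=18 in base 19:
n in base 19: [1, 15]
k in base 19: [0, 18]
C(34,18) mod 19 = ∏ C(n_i, k_i) mod 19
Digit binomials (mod 19): C(1,0) = 1; C(15,18) = 0 (k_i > n_i)
Product: 1 × 0 = 0 ≡ 0 (mod 19)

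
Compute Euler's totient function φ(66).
20

66 = 2 × 3 × 11
φ(n) = n × ∏(1 - 1/p) for each prime p dividing n
φ(66) = 66 × (1 - 1/2) × (1 - 1/3) × (1 - 1/11) = 20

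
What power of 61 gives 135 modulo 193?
83

Baby-step giant-step with step n = ⌈√193⌉ = 14.
Baby steps 61^j mod 193 (j:value) for j=0..13: 0:1, 1:61, 2:54, 3:13, 4:21, 5:123, 6:169, 7:80, 8:55, 9:74, 10:75, 11:136, 12:190, 13:10.
Giant-step multiplier: 61^(-14) ≡ 61^(192-14) = 61^178 ≡ 137 (mod 193).
Giant steps γ_i = 135·137^i mod 193: γ_0=135, γ_1=160, γ_2=111, γ_3=153, γ_4=117, γ_5=10 (in table at j=13).
x = i·n + j = 5·14 + 13 = 83.
Check: 61^83 ≡ 135 (mod 193).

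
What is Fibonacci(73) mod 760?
153

Matrix identity: Q^n = [[F_(n+1), F_n], [F_n, F_(n-1)]] with Q = [[1,1],[1,0]].
n = 73 = 1001001₂. Square-and-multiply, entries mod 760:
Q^1 = [[1,1],[1,0]]
Q^2 = (Q^1)² = [[2,1],[1,1]]
Q^4 = (Q^2)² = [[5,3],[3,2]]
Q^9 = (Q^4)²·Q = [[55,34],[34,21]]
Q^18 = (Q^9)² = [[381,304],[304,77]]
Q^36 = (Q^18)² = [[457,152],[152,305]]
Q^73 = (Q^36)²·Q = [[457,153],[153,304]]
F_73 mod 760 = Q^73[0][1] = 153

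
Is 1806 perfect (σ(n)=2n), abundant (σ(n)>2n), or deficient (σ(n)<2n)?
abundant

Proper divisors of 1806: sum = 1 + 2 + 3 + 6 + 7 + 14 + 21 + 42 + 43 + 86 + 129 + 258 + 301 + 602 + 903 = 2418
Since 2418 > 1806, 1806 is abundant.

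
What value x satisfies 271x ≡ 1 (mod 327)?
181

gcd(271, 327) = 1, so the inverse exists.
Extended Euclidean algorithm on (327, 271):
327 = 1 × 271 + 56  ⟹  56 = (1)·327 + (-1)·271
271 = 4 × 56 + 47  ⟹  47 = (-4)·327 + (5)·271
56 = 1 × 47 + 9  ⟹  9 = (5)·327 + (-6)·271
47 = 5 × 9 + 2  ⟹  2 = (-29)·327 + (35)·271
9 = 4 × 2 + 1  ⟹  1 = (121)·327 + (-146)·271
So (-146)·271 ≡ 1 (mod 327), i.e. 271^(-1) ≡ -146 ≡ 181 (mod 327).
Check: 271 × 181 = 49051 ≡ 1 (mod 327)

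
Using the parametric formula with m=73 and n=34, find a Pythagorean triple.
(4173, 4964, 6485)

Euclid's formula: a = m² - n², b = 2mn, c = m² + n²
m = 73, n = 34
a = 73² - 34² = 5329 - 1156 = 4173
b = 2 × 73 × 34 = 4964
c = 73² + 34² = 5329 + 1156 = 6485
Verification: 4173² + 4964² = 17413929 + 24641296 = 42055225 = 6485² ✓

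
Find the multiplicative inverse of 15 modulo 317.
148

gcd(15, 317) = 1, so the inverse exists.
Extended Euclidean algorithm on (317, 15):
317 = 21 × 15 + 2  ⟹  2 = (1)·317 + (-21)·15
15 = 7 × 2 + 1  ⟹  1 = (-7)·317 + (148)·15
So (148)·15 ≡ 1 (mod 317), i.e. 15^(-1) ≡ 148 (mod 317).
Check: 15 × 148 = 2220 ≡ 1 (mod 317)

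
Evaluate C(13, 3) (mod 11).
0

Using Lucas' theorem:
Write n=13 and k=3 in base 11:
n in base 11: [1, 2]
k in base 11: [0, 3]
C(13,3) mod 11 = ∏ C(n_i, k_i) mod 11
Digit binomials (mod 11): C(1,0) = 1; C(2,3) = 0 (k_i > n_i)
Product: 1 × 0 = 0 ≡ 0 (mod 11)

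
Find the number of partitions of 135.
9035836076

p(n) counts ways to write n as a sum of positive integers (order ignored).
Euler's pentagonal recurrence: p(k) = p(k-1) + p(k-2) - p(k-5) - p(k-7) + p(k-12) + p(k-15) - ... (offsets j(3j∓1)/2, signs ++--, p(0)=1, p(<0)=0).
DP table for k = 0..134: p(0)=1, p(1)=1, p(2)=2, p(3)=3, p(4)=5, p(5)=7, p(6)=11, p(7)=15, p(8)=22, p(9)=30, p(10)=42, p(11)=56, p(12)=77, p(13)=101, p(14)=135, p(15)=176, p(16)=231, p(17)=297, p(18)=385, p(19)=490, p(20)=627, p(21)=792, p(22)=1002, p(23)=1255, p(24)=1575, p(25)=1958, p(26)=2436, p(27)=3010, p(28)=3718, p(29)=4565, p(30)=5604, p(31)=6842, p(32)=8349, p(33)=10143, p(34)=12310, p(35)=14883, p(36)=17977, p(37)=21637, p(38)=26015, p(39)=31185, p(40)=37338, p(41)=44583, p(42)=53174, p(43)=63261, p(44)=75175, p(45)=89134, p(46)=105558, p(47)=124754, p(48)=147273, p(49)=173525, p(50)=204226, p(51)=239943, p(52)=281589, p(53)=329931, p(54)=386155, p(55)=451276, p(56)=526823, p(57)=614154, p(58)=715220, p(59)=831820, p(60)=966467, p(61)=1121505, p(62)=1300156, p(63)=1505499, p(64)=1741630, p(65)=2012558, p(66)=2323520, p(67)=2679689, p(68)=3087735, p(69)=3554345, p(70)=4087968, p(71)=4697205, p(72)=5392783, p(73)=6185689, p(74)=7089500, p(75)=8118264, p(76)=9289091, p(77)=10619863, p(78)=12132164, p(79)=13848650, p(80)=15796476, p(81)=18004327, p(82)=20506255, p(83)=23338469, p(84)=26543660, p(85)=30167357, p(86)=34262962, p(87)=38887673, p(88)=44108109, p(89)=49995925, p(90)=56634173, p(91)=64112359, p(92)=72533807, p(93)=82010177, p(94)=92669720, p(95)=104651419, p(96)=118114304, p(97)=133230930, p(98)=150198136, p(99)=169229875, p(100)=190569292, p(101)=214481126, p(102)=241265379, p(103)=271248950, p(104)=304801365, p(105)=342325709, p(106)=384276336, p(107)=431149389, p(108)=483502844, p(109)=541946240, p(110)=607163746, p(111)=679903203, p(112)=761002156, p(113)=851376628, p(114)=952050665, p(115)=1064144451, p(116)=1188908248, p(117)=1327710076, p(118)=1482074143, p(119)=1653668665, p(120)=1844349560, p(121)=2056148051, p(122)=2291320912, p(123)=2552338241, p(124)=2841940500, p(125)=3163127352, p(126)=3519222692, p(127)=3913864295, p(128)=4351078600, p(129)=4835271870, p(130)=5371315400, p(131)=5964539504, p(132)=6620830889, p(133)=7346629512, p(134)=8149040695.
Final step: p(135) = p(134) + p(133) - p(130) - p(128) + p(123) + p(120) - p(113) - p(109) + p(100) + p(95) - p(84) - p(78) + p(65) + p(58) - p(43) - p(35) + p(18) + p(9)
= 8149040695 + 7346629512 - 5371315400 - 4351078600 + 2552338241 + 1844349560 - 851376628 - 541946240 + 190569292 + 104651419 - 26543660 - 12132164 + 2012558 + 715220 - 63261 - 14883 + 385 + 30
= 9035836076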